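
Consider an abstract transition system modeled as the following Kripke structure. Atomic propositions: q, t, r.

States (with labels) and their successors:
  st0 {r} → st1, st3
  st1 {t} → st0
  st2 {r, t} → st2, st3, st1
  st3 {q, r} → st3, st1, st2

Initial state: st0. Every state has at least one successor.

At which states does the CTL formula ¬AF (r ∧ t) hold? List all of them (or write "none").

{st0, st1, st3}

States satisfying r ∧ t: {st2}.
States satisfying AF (r ∧ t): {st2}.
States satisfying ¬AF (r ∧ t): {st0, st1, st3}.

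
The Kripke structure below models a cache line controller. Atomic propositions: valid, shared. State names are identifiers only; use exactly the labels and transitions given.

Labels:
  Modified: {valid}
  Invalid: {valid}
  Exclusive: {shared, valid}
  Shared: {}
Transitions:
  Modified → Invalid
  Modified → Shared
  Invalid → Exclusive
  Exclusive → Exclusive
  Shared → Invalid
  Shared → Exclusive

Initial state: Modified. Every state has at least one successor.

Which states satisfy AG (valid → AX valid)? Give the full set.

States satisfying valid → AX valid: {Invalid, Exclusive, Shared}.
States satisfying AG (valid → AX valid): {Invalid, Exclusive, Shared}.

{Invalid, Exclusive, Shared}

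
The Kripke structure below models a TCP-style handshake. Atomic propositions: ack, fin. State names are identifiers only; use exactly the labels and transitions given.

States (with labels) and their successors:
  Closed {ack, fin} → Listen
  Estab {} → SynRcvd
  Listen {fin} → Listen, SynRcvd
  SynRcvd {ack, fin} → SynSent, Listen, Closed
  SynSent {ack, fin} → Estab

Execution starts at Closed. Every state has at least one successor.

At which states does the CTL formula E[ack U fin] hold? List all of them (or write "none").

States satisfying ack: {Closed, SynRcvd, SynSent}.
States satisfying fin: {Closed, Listen, SynRcvd, SynSent}.
States satisfying E[ack U fin]: {Closed, Listen, SynRcvd, SynSent}.

{Closed, Listen, SynRcvd, SynSent}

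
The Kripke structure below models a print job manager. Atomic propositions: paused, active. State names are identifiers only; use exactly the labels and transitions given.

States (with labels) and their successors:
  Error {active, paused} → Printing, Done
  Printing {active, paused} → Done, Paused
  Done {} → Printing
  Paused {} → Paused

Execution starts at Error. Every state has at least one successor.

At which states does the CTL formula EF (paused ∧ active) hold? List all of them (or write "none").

States satisfying paused ∧ active: {Error, Printing}.
States satisfying EF (paused ∧ active): {Error, Printing, Done}.

{Error, Printing, Done}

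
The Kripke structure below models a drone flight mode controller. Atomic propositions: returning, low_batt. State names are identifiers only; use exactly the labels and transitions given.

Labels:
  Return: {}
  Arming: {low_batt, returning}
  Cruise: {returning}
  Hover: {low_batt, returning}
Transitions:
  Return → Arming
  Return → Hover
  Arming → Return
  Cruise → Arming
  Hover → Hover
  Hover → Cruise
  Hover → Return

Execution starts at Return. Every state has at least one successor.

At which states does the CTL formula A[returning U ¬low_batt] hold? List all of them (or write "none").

States satisfying returning: {Arming, Cruise, Hover}.
States satisfying ¬low_batt: {Return, Cruise}.
States satisfying A[returning U ¬low_batt]: {Return, Arming, Cruise}.

{Return, Arming, Cruise}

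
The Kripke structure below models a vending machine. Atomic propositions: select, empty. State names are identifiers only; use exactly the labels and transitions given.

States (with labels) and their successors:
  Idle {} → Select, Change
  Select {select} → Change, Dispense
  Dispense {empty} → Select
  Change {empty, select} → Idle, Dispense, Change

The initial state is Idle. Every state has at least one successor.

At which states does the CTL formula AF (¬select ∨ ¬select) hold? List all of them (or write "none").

{Idle, Dispense}

States satisfying ¬select ∨ ¬select: {Idle, Dispense}.
States satisfying AF (¬select ∨ ¬select): {Idle, Dispense}.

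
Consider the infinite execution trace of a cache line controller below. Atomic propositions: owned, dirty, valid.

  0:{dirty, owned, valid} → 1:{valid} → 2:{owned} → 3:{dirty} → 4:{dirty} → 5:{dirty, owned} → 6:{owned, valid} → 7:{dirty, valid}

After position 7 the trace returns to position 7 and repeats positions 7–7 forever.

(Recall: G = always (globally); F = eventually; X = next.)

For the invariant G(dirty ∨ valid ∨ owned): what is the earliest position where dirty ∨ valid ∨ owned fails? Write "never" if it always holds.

dirty ∨ valid ∨ owned holds at every position 0..7, and those are all the positions the trace ever visits, so the invariant G(dirty ∨ valid ∨ owned) is never violated.

never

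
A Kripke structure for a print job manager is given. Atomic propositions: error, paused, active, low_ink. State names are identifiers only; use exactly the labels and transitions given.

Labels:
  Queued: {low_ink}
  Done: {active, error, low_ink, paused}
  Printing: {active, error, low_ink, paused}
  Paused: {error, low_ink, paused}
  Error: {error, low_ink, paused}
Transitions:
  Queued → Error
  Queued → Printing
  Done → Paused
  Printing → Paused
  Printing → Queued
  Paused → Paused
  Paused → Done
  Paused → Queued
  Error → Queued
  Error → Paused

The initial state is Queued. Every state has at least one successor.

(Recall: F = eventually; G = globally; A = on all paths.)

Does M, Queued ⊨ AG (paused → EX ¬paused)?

No

States satisfying paused → EX ¬paused: {Queued, Printing, Paused, Error}.
States satisfying AG (paused → EX ¬paused): ∅.
Done is reachable from Queued and violates paused → EX ¬paused, so AG fails at Queued.
Queued ∉ Sat(AG (paused → EX ¬paused)).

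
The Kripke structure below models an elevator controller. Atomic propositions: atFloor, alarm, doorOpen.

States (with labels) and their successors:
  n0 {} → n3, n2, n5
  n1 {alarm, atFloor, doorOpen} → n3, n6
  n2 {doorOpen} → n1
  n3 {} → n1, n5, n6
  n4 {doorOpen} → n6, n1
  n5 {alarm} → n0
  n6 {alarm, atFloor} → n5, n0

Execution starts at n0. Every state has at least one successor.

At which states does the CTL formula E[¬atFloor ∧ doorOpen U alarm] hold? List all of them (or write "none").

States satisfying ¬atFloor ∧ doorOpen: {n2, n4}.
States satisfying alarm: {n1, n5, n6}.
States satisfying E[¬atFloor ∧ doorOpen U alarm]: {n1, n2, n4, n5, n6}.

{n1, n2, n4, n5, n6}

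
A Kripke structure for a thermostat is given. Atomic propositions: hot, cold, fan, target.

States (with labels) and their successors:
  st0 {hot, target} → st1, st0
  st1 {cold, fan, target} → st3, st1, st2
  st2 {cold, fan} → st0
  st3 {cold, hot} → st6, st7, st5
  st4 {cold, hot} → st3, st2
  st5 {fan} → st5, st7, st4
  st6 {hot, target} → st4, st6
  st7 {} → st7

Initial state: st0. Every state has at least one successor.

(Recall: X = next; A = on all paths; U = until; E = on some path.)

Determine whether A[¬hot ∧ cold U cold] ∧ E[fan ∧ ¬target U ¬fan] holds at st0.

No

States satisfying ¬hot ∧ cold: {st1, st2}.
States satisfying cold: {st1, st2, st3, st4}.
States satisfying A[¬hot ∧ cold U cold]: {st1, st2, st3, st4}.
States satisfying fan ∧ ¬target: {st2, st5}.
States satisfying ¬fan: {st0, st3, st4, st6, st7}.
States satisfying E[fan ∧ ¬target U ¬fan]: {st0, st2, st3, st4, st5, st6, st7}.
States satisfying A[¬hot ∧ cold U cold] ∧ E[fan ∧ ¬target U ¬fan]: {st2, st3, st4}.
st0 ∉ Sat(A[¬hot ∧ cold U cold] ∧ E[fan ∧ ¬target U ¬fan]).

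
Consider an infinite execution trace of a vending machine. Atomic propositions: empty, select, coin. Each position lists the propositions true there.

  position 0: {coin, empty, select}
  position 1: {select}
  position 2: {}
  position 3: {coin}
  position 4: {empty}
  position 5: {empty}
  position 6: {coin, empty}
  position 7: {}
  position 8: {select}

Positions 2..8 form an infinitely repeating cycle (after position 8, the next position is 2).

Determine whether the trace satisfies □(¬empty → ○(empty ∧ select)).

¬empty → ○(empty ∧ select) must hold at every position from 0 onward. It fails at position 1, so □(¬empty → ○(empty ∧ select)) is false.
Positions where ¬empty holds: 1, 2, 3, 7, 8.
Check ○(empty ∧ select) at each: 1→fails, 2→fails, 3→fails, 7→fails, 8→fails.

Does not hold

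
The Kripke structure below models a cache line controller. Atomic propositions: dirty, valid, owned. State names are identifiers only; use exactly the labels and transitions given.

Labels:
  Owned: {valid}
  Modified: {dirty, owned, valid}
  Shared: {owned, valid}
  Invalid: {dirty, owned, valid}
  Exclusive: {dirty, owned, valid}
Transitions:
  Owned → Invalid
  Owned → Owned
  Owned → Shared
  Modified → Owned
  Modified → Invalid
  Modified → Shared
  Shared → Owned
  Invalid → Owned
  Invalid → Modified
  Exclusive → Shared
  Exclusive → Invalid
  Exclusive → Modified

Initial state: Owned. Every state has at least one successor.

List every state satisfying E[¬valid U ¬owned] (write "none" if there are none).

{Owned}

States satisfying ¬valid: ∅.
States satisfying ¬owned: {Owned}.
States satisfying E[¬valid U ¬owned]: {Owned}.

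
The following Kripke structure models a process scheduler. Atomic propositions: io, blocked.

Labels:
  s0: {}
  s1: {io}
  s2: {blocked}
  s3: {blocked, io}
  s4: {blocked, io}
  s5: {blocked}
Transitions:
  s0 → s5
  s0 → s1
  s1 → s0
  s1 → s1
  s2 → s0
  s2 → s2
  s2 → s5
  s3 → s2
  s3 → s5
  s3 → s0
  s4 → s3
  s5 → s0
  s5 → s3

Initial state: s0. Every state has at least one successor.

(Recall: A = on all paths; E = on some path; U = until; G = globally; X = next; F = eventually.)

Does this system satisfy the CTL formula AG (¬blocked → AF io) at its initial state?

States satisfying ¬blocked → AF io: {s1, s2, s3, s4, s5}.
States satisfying AG (¬blocked → AF io): ∅.
s0 is reachable from s0 and violates ¬blocked → AF io, so AG fails at s0.
s0 ∉ Sat(AG (¬blocked → AF io)).

No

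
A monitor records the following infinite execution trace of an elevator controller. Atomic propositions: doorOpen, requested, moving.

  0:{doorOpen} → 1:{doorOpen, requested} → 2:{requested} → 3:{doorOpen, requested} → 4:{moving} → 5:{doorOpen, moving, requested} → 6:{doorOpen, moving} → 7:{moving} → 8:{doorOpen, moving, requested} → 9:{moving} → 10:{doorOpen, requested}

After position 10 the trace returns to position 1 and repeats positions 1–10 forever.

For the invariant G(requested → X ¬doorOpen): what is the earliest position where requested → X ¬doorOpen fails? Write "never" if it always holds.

Check requested → X ¬doorOpen at each position in order: 0 ✓, 1 ✓.
At position 2 the labels are {requested} and the next position 3 has {doorOpen, requested}, so requested → X ¬doorOpen is false there. This is the first violation.

2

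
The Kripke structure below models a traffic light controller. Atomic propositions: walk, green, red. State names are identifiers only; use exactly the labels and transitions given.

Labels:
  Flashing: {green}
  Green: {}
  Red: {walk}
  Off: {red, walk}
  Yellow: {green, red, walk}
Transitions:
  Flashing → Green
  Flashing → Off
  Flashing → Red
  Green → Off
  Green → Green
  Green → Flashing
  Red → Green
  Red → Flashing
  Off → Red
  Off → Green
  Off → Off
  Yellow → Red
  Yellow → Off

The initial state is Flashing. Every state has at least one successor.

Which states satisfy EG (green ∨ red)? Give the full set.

States satisfying green ∨ red: {Flashing, Off, Yellow}.
States satisfying EG (green ∨ red): {Flashing, Off, Yellow}.

{Flashing, Off, Yellow}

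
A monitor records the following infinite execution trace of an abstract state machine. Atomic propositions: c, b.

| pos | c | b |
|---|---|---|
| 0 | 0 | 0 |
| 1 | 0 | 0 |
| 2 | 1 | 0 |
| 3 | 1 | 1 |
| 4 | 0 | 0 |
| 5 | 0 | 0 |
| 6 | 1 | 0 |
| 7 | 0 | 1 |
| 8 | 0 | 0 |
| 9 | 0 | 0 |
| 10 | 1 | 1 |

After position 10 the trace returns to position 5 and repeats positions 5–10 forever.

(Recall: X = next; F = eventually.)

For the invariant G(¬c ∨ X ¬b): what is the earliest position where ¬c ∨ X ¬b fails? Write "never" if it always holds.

Check ¬c ∨ X ¬b at each position in order: 0 ✓, 1 ✓.
At position 2 the labels are {c} and the next position 3 has {b, c}, so ¬c ∨ X ¬b is false there. This is the first violation.

2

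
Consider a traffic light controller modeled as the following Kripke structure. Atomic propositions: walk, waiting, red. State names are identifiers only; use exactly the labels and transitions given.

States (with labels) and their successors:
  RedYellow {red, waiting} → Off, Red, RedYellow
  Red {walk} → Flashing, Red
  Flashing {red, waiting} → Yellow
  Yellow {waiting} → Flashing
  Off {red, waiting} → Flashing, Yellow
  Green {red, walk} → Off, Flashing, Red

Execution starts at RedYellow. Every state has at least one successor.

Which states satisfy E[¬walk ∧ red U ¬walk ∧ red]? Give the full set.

States satisfying ¬walk ∧ red: {RedYellow, Flashing, Off}.
States satisfying E[¬walk ∧ red U ¬walk ∧ red]: {RedYellow, Flashing, Off}.

{RedYellow, Flashing, Off}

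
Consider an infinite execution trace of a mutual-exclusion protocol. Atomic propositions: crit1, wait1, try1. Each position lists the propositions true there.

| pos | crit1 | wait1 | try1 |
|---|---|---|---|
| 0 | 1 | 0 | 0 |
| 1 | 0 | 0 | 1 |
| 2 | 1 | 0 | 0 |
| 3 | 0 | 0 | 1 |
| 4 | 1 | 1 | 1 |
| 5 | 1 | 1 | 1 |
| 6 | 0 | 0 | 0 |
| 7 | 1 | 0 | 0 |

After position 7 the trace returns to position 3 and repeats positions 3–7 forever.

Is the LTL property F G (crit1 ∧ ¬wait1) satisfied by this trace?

No

G (crit1 ∧ ¬wait1) is false at every position 0..7, so it never becomes true and F G (crit1 ∧ ¬wait1) fails.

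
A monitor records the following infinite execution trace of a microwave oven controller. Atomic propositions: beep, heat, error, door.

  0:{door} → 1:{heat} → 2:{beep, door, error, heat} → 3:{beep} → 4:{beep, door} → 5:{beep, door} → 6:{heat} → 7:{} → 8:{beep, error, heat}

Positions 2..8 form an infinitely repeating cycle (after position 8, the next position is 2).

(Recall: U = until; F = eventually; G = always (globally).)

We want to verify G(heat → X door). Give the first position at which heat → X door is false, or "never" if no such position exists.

2

Check heat → X door at each position in order: 0 ✓, 1 ✓.
At position 2 the labels are {beep, door, error, heat} and the next position 3 has {beep}, so heat → X door is false there. This is the first violation.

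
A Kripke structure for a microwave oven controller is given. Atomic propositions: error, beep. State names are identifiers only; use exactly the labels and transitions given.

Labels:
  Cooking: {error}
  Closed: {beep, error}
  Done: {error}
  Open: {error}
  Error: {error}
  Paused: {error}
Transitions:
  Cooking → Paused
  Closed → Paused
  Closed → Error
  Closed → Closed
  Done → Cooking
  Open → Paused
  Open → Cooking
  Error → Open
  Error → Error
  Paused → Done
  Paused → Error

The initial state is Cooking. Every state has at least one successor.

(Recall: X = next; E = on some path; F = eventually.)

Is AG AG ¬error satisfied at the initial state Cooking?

States satisfying AG ¬error: ∅.
States satisfying AG AG ¬error: ∅.
Cooking is reachable from Cooking and violates AG ¬error, so AG fails at Cooking.
Cooking ∉ Sat(AG AG ¬error).

No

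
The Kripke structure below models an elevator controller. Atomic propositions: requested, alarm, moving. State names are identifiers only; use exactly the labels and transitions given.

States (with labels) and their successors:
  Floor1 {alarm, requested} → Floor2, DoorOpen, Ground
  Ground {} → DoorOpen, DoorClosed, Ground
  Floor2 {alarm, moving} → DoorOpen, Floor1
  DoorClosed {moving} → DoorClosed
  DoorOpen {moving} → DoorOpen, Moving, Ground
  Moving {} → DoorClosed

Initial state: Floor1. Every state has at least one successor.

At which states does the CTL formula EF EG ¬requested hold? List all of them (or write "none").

States satisfying EG ¬requested: {Ground, Floor2, DoorClosed, DoorOpen, Moving}.
States satisfying EF EG ¬requested: {Floor1, Ground, Floor2, DoorClosed, DoorOpen, Moving}.

{Floor1, Ground, Floor2, DoorClosed, DoorOpen, Moving}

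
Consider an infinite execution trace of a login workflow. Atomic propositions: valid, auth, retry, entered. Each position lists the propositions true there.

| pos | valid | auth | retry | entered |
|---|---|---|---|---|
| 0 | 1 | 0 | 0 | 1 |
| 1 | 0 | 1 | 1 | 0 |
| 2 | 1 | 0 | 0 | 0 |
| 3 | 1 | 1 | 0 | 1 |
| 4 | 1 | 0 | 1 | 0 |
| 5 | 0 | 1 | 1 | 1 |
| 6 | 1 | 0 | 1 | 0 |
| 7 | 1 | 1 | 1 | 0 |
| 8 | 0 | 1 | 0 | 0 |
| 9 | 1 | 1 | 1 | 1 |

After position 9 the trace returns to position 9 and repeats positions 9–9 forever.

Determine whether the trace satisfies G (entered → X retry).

Holds

entered → X retry holds at every position 0..9, and those are all positions ever visited, so G (entered → X retry) holds.
Positions where entered holds: 0, 3, 5, 9.
Check X retry at each: 0→ok, 3→ok, 5→ok, 9→ok.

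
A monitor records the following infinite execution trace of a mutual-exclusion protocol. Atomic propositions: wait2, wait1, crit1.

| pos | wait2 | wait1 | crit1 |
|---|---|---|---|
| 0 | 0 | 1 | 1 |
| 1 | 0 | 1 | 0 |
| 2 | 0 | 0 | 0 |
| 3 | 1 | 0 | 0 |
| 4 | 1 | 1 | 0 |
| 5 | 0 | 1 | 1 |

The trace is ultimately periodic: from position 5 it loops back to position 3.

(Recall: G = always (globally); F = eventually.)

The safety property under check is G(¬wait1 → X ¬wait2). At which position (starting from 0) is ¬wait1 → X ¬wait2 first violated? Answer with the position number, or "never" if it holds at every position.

Check ¬wait1 → X ¬wait2 at each position in order: 0 ✓, 1 ✓.
At position 2 the labels are {} and the next position 3 has {wait2}, so ¬wait1 → X ¬wait2 is false there. This is the first violation.

2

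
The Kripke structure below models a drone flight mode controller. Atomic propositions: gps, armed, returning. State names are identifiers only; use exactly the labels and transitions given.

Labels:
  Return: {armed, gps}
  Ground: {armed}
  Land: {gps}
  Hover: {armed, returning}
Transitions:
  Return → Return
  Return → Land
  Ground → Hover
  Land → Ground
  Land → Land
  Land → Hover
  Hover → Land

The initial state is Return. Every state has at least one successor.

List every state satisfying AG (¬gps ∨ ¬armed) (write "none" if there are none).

States satisfying ¬gps ∨ ¬armed: {Ground, Land, Hover}.
States satisfying AG (¬gps ∨ ¬armed): {Ground, Land, Hover}.

{Ground, Land, Hover}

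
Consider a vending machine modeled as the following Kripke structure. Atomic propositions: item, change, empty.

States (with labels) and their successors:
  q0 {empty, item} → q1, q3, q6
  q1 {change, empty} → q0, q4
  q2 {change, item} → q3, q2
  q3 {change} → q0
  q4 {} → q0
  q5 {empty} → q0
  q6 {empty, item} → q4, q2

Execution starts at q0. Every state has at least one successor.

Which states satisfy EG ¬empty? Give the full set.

{q2}

States satisfying ¬empty: {q2, q3, q4}.
States satisfying EG ¬empty: {q2}.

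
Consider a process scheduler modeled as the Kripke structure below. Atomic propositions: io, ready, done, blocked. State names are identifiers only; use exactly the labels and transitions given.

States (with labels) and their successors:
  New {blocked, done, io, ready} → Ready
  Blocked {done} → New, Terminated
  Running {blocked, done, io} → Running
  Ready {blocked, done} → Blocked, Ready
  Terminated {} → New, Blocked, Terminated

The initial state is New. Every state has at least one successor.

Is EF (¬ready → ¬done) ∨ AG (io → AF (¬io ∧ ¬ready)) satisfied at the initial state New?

States satisfying ¬ready → ¬done: {New, Terminated}.
States satisfying EF (¬ready → ¬done): {New, Blocked, Ready, Terminated}.
States satisfying io → AF (¬io ∧ ¬ready): {New, Blocked, Ready, Terminated}.
States satisfying AG (io → AF (¬io ∧ ¬ready)): {New, Blocked, Ready, Terminated}.
States satisfying EF (¬ready → ¬done) ∨ AG (io → AF (¬io ∧ ¬ready)): {New, Blocked, Ready, Terminated}.
New ∈ Sat(EF (¬ready → ¬done) ∨ AG (io → AF (¬io ∧ ¬ready))).

Satisfied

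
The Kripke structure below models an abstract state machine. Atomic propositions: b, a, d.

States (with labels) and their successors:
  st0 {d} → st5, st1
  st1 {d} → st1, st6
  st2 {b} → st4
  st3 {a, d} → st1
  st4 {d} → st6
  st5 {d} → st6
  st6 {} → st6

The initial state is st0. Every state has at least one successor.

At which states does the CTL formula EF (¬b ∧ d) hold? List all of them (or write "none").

States satisfying ¬b ∧ d: {st0, st1, st3, st4, st5}.
States satisfying EF (¬b ∧ d): {st0, st1, st2, st3, st4, st5}.

{st0, st1, st2, st3, st4, st5}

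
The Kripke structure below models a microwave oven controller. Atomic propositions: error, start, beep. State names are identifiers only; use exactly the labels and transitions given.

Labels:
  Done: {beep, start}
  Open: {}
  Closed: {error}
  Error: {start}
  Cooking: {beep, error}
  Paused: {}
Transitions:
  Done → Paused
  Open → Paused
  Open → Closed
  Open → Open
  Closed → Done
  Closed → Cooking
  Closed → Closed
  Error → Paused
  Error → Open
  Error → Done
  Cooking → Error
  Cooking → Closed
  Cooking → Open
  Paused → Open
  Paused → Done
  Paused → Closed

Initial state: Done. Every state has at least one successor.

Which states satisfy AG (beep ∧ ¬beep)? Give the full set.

States satisfying beep ∧ ¬beep: ∅.
States satisfying AG (beep ∧ ¬beep): ∅.

none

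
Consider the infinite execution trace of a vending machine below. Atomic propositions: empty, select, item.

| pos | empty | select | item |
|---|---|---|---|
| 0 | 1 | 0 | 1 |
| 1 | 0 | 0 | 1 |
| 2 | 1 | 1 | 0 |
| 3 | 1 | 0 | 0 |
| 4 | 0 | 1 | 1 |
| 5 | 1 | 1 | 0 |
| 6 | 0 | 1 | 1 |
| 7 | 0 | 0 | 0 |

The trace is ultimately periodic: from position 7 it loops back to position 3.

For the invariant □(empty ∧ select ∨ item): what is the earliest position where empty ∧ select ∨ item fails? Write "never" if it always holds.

Check empty ∧ select ∨ item at each position in order: 0 ✓, 1 ✓, 2 ✓.
At position 3 the labels are {empty}, so empty ∧ select ∨ item is false there. This is the first violation.

3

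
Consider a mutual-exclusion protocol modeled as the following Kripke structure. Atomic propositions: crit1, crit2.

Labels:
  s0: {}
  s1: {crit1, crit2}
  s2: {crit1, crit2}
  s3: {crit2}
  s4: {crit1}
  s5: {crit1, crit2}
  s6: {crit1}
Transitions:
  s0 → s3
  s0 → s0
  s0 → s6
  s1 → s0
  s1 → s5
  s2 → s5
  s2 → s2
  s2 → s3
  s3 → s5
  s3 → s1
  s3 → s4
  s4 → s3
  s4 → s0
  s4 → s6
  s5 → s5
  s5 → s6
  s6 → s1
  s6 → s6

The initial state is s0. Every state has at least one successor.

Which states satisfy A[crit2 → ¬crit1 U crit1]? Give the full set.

{s1, s2, s3, s4, s5, s6}

States satisfying crit2 → ¬crit1: {s0, s3, s4, s6}.
States satisfying crit1: {s1, s2, s4, s5, s6}.
States satisfying A[crit2 → ¬crit1 U crit1]: {s1, s2, s3, s4, s5, s6}.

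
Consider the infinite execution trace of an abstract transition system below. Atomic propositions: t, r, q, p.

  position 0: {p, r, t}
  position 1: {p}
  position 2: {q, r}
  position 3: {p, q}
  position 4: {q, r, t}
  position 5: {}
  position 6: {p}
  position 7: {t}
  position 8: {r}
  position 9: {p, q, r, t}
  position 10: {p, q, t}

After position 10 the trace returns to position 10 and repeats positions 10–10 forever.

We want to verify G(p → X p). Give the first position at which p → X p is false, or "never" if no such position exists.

Check p → X p at each position in order: 0 ✓.
At position 1 the labels are {p} and the next position 2 has {q, r}, so p → X p is false there. This is the first violation.

1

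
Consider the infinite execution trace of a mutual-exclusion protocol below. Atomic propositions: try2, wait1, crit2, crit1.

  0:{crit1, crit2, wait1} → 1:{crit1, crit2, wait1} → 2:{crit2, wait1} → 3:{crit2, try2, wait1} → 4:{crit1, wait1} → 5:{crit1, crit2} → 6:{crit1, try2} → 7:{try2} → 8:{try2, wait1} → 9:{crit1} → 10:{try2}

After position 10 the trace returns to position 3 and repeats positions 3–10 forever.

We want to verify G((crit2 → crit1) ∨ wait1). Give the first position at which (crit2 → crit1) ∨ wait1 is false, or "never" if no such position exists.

(crit2 → crit1) ∨ wait1 holds at every position 0..10, and those are all the positions the trace ever visits, so the invariant G((crit2 → crit1) ∨ wait1) is never violated.

never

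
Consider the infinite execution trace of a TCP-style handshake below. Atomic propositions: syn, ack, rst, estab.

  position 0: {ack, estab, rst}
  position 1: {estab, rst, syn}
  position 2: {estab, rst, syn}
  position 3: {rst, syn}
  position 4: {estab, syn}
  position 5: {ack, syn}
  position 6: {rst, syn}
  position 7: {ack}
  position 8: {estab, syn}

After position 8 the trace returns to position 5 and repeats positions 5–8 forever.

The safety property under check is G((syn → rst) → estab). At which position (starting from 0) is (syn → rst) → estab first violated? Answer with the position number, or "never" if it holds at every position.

3

Check (syn → rst) → estab at each position in order: 0 ✓, 1 ✓, 2 ✓.
At position 3 the labels are {rst, syn}, so (syn → rst) → estab is false there. This is the first violation.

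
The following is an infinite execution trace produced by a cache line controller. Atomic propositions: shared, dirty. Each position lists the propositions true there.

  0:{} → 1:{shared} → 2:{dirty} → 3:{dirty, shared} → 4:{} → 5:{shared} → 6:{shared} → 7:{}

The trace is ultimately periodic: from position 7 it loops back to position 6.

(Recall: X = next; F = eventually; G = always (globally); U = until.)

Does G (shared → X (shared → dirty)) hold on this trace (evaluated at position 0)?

shared → X (shared → dirty) must hold at every position from 0 onward. It fails at position 5, so G (shared → X (shared → dirty)) is false.
Positions where shared holds: 1, 3, 5, 6.
Check X (shared → dirty) at each: 1→ok, 3→ok, 5→fails, 6→ok.

No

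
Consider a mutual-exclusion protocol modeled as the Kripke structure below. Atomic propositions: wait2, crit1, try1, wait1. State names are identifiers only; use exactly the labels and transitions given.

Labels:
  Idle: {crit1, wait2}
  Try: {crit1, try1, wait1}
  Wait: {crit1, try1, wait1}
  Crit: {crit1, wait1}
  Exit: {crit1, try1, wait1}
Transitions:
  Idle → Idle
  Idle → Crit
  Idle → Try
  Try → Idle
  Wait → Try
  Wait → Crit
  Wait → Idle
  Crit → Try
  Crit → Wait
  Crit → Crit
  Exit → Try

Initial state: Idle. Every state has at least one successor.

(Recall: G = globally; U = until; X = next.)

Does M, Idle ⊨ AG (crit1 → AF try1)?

States satisfying crit1 → AF try1: {Try, Wait, Exit}.
States satisfying AG (crit1 → AF try1): ∅.
Crit is reachable from Idle and violates crit1 → AF try1, so AG fails at Idle.
Idle ∉ Sat(AG (crit1 → AF try1)).

Does not hold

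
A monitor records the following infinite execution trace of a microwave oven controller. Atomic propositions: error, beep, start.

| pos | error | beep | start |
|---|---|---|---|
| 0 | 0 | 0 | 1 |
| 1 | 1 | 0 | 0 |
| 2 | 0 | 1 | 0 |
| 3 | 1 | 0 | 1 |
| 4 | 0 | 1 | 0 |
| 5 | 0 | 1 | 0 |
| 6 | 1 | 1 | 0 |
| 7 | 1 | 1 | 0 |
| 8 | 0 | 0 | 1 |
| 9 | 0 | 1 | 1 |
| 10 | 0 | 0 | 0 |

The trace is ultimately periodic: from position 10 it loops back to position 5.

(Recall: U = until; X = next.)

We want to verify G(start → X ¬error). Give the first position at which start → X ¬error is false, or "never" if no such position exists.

0

At position 0 the labels are {start} and the next position 1 has {error}, so start → X ¬error is false there. This is the first violation.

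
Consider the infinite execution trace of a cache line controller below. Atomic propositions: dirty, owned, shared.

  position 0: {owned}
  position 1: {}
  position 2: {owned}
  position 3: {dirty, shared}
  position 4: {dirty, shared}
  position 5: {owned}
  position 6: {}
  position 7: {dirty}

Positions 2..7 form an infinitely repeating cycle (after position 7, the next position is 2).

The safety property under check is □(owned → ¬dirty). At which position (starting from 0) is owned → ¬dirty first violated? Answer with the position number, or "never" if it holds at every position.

never

owned → ¬dirty holds at every position 0..7, and those are all the positions the trace ever visits, so the invariant □(owned → ¬dirty) is never violated.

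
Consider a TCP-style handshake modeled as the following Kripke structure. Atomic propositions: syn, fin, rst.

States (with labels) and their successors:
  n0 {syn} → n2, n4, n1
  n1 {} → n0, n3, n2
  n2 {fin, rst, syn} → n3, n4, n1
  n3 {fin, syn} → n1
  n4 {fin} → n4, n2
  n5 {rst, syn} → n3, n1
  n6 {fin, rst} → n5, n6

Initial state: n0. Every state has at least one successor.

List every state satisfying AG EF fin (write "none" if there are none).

{n0, n1, n2, n3, n4, n5, n6}

States satisfying EF fin: {n0, n1, n2, n3, n4, n5, n6}.
States satisfying AG EF fin: {n0, n1, n2, n3, n4, n5, n6}.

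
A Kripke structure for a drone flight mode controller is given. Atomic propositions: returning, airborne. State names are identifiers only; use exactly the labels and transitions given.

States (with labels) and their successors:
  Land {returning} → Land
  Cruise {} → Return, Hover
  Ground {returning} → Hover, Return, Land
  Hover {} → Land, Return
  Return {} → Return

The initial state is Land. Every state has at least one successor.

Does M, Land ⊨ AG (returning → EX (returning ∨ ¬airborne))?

States satisfying returning → EX (returning ∨ ¬airborne): {Land, Cruise, Ground, Hover, Return}.
States satisfying AG (returning → EX (returning ∨ ¬airborne)): {Land, Cruise, Ground, Hover, Return}.
Every state reachable from Land satisfies returning → EX (returning ∨ ¬airborne).
Land ∈ Sat(AG (returning → EX (returning ∨ ¬airborne))).

Satisfied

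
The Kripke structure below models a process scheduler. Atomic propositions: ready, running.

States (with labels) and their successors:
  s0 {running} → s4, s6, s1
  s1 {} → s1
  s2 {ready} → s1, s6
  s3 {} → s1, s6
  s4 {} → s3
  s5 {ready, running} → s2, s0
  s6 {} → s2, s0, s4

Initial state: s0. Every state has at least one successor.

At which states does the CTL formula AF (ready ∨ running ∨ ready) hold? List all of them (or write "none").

{s0, s2, s5}

States satisfying ready ∨ running ∨ ready: {s0, s2, s5}.
States satisfying AF (ready ∨ running ∨ ready): {s0, s2, s5}.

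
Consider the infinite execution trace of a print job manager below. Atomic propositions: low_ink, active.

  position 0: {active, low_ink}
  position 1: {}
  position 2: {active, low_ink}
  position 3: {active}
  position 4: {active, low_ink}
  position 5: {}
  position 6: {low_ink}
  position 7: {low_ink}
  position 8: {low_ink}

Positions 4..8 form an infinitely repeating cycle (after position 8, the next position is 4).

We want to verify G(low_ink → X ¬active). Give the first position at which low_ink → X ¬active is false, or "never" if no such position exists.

Check low_ink → X ¬active at each position in order: 0 ✓, 1 ✓.
At position 2 the labels are {active, low_ink} and the next position 3 has {active}, so low_ink → X ¬active is false there. This is the first violation.

2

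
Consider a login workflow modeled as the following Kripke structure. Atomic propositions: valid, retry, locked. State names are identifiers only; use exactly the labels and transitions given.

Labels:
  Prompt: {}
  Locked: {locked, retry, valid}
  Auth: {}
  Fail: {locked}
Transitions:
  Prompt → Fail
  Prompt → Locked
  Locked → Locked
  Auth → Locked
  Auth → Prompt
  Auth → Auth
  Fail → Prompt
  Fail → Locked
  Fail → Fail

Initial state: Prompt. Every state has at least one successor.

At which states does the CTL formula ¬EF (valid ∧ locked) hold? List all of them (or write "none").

none

States satisfying valid ∧ locked: {Locked}.
States satisfying EF (valid ∧ locked): {Prompt, Locked, Auth, Fail}.
States satisfying ¬EF (valid ∧ locked): ∅.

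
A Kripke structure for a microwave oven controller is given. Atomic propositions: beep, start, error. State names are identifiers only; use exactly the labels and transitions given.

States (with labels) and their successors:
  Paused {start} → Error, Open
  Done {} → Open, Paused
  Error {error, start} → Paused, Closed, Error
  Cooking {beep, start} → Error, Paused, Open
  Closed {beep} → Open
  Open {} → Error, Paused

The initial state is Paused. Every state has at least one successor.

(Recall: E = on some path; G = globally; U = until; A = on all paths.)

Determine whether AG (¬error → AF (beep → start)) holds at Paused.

States satisfying ¬error → AF (beep → start): {Paused, Done, Error, Cooking, Closed, Open}.
States satisfying AG (¬error → AF (beep → start)): {Paused, Done, Error, Cooking, Closed, Open}.
Every state reachable from Paused satisfies ¬error → AF (beep → start).
Paused ∈ Sat(AG (¬error → AF (beep → start))).

Holds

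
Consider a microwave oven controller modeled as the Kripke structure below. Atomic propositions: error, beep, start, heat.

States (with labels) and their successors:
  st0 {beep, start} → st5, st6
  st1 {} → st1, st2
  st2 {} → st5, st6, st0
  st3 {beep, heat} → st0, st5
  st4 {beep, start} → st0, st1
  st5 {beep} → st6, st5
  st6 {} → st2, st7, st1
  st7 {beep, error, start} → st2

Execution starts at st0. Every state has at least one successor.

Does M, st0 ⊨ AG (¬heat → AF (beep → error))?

Violated

States satisfying ¬heat → AF (beep → error): {st1, st2, st3, st6, st7}.
States satisfying AG (¬heat → AF (beep → error)): ∅.
st0 is reachable from st0 and violates ¬heat → AF (beep → error), so AG fails at st0.
st0 ∉ Sat(AG (¬heat → AF (beep → error))).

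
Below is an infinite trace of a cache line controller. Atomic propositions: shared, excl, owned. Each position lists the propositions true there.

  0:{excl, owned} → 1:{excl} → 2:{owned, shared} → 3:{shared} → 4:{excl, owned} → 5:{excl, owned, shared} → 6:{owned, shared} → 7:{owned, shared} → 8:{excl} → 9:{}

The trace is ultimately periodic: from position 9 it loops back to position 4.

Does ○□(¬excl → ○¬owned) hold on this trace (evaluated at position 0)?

The position after 0 is 1; □(¬excl → ○¬owned) is false there.

Violated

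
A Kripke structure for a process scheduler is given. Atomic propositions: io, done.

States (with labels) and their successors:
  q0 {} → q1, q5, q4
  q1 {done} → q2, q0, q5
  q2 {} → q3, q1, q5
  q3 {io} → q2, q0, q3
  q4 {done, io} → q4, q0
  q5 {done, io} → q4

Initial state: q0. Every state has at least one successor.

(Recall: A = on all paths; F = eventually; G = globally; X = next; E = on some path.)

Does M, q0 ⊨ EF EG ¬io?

States satisfying EG ¬io: {q0, q1, q2}.
States satisfying EF EG ¬io: {q0, q1, q2, q3, q4, q5}.
Some path from q0 reaches a state where EG ¬io holds.
q0 ∈ Sat(EF EG ¬io).

Yes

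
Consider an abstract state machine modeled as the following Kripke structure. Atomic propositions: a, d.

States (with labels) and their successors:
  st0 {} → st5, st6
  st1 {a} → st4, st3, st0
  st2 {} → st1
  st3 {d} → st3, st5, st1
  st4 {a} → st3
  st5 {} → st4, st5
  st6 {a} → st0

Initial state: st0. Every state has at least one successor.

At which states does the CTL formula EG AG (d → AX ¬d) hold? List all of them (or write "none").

States satisfying AG (d → AX ¬d): ∅.
States satisfying EG AG (d → AX ¬d): ∅.

none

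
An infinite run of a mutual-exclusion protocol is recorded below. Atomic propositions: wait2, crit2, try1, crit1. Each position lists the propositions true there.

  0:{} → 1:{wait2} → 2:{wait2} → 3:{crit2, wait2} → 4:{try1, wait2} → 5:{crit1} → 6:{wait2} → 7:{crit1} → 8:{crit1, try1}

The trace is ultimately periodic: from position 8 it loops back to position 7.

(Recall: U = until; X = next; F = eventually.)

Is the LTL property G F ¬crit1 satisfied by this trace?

Violated

F ¬crit1 must hold at every position from 0 onward. It fails at position 7, so G F ¬crit1 is false.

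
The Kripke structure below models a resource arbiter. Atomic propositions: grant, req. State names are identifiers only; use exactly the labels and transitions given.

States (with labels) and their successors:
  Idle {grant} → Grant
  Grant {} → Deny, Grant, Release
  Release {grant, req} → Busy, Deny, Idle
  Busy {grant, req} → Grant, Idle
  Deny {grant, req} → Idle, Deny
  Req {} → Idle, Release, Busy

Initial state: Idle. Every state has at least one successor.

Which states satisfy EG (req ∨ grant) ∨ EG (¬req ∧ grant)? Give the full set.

{Release, Deny}

States satisfying req ∨ grant: {Idle, Release, Busy, Deny}.
States satisfying EG (req ∨ grant): {Release, Deny}.
States satisfying ¬req ∧ grant: {Idle}.
States satisfying EG (¬req ∧ grant): ∅.
States satisfying EG (req ∨ grant) ∨ EG (¬req ∧ grant): {Release, Deny}.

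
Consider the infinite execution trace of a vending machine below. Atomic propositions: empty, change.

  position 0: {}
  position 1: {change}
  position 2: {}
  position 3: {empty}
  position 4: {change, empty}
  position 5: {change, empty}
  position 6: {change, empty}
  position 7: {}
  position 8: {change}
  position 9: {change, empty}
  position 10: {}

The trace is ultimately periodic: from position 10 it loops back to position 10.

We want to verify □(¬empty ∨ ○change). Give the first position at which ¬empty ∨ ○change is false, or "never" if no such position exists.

6

Check ¬empty ∨ ○change at each position in order: 0 ✓, 1 ✓, 2 ✓, 3 ✓, 4 ✓, 5 ✓.
At position 6 the labels are {change, empty} and the next position 7 has {}, so ¬empty ∨ ○change is false there. This is the first violation.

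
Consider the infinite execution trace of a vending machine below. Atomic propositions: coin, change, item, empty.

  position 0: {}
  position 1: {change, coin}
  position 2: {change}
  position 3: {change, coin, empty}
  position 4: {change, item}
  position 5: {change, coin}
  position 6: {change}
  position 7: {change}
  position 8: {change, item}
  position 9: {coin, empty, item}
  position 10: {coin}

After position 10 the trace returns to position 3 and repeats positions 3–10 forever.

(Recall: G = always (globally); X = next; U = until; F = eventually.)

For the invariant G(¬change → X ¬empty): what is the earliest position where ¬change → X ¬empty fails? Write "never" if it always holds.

10

Check ¬change → X ¬empty at each position in order: 0 ✓, 1 ✓, 2 ✓, 3 ✓, 4 ✓, 5 ✓, 6 ✓, 7 ✓, 8 ✓, 9 ✓.
At position 10 the labels are {coin} and the next position 3 has {change, coin, empty}, so ¬change → X ¬empty is false there. This is the first violation.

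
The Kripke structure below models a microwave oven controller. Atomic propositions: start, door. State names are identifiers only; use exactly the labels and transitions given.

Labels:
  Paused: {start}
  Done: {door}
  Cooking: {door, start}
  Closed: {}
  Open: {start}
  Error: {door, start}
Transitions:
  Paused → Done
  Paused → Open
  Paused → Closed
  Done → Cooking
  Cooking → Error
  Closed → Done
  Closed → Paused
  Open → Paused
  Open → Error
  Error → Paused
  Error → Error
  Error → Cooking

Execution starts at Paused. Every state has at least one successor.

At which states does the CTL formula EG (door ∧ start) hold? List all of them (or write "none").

{Cooking, Error}

States satisfying door ∧ start: {Cooking, Error}.
States satisfying EG (door ∧ start): {Cooking, Error}.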